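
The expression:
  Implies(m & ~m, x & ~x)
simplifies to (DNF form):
True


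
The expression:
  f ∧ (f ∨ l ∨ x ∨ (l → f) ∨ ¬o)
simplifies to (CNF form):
f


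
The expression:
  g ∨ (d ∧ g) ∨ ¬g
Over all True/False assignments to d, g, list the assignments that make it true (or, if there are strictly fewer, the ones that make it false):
is always true.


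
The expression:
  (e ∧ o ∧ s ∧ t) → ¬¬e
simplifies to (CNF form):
True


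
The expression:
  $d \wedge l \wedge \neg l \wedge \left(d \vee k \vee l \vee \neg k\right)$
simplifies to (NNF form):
$\text{False}$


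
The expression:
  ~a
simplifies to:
~a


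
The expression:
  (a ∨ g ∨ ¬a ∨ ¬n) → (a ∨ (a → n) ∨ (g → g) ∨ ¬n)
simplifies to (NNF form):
True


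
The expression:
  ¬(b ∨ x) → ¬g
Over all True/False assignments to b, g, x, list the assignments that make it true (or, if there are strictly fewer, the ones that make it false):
is false only for:
  b=False, g=True, x=False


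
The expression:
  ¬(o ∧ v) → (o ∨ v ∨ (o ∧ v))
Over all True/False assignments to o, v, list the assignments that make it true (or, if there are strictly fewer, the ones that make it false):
is false only for:
  o=False, v=False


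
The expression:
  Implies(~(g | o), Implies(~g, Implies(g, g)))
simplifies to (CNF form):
True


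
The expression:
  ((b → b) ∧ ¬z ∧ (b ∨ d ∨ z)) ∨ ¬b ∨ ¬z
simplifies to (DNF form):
¬b ∨ ¬z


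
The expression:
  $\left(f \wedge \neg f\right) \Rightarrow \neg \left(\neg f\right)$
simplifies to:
$\text{True}$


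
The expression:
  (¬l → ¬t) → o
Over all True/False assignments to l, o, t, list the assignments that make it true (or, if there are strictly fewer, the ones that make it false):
is false only for:
  l=False, o=False, t=False;
  l=True, o=False, t=False;
  l=True, o=False, t=True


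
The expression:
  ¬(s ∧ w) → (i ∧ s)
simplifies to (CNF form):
s ∧ (i ∨ w)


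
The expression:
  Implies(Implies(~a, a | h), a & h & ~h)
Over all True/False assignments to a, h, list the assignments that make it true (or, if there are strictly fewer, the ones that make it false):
is true only for:
  a=False, h=False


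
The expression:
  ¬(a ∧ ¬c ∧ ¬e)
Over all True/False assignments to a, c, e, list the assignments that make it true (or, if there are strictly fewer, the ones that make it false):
is false only for:
  a=True, c=False, e=False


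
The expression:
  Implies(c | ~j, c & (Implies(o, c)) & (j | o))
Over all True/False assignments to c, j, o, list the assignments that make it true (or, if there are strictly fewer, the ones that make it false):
is false only for:
  c=False, j=False, o=False;
  c=False, j=False, o=True;
  c=True, j=False, o=False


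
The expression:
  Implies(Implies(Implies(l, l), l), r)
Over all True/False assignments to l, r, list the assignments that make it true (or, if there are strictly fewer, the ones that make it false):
is false only for:
  l=True, r=False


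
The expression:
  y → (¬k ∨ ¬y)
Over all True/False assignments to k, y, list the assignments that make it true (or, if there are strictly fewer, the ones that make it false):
is false only for:
  k=True, y=True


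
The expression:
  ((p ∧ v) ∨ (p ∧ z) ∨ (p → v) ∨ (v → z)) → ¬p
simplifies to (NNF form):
¬p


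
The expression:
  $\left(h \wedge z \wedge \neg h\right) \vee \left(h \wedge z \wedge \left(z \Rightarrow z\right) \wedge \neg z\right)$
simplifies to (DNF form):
$\text{False}$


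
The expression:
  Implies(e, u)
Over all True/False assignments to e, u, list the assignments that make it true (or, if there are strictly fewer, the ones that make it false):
is false only for:
  e=True, u=False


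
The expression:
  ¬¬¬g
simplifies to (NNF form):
¬g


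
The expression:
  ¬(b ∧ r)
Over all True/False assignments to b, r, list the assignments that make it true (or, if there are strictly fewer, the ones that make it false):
is false only for:
  b=True, r=True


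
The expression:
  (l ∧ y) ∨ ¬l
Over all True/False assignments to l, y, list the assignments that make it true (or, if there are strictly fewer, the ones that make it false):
is false only for:
  l=True, y=False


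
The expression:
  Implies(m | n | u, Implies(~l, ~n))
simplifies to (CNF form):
l | ~n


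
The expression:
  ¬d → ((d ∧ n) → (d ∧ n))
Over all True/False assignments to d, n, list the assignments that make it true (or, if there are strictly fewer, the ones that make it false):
is always true.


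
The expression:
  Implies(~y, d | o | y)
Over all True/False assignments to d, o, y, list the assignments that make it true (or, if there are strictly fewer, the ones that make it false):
is false only for:
  d=False, o=False, y=False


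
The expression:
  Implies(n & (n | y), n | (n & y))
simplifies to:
True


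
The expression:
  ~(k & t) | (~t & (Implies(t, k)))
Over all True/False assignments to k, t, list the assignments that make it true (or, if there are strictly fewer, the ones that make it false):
is false only for:
  k=True, t=True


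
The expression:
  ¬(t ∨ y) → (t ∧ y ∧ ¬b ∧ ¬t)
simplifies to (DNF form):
t ∨ y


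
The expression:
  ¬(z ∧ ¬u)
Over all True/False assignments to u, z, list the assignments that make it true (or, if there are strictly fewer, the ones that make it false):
is false only for:
  u=False, z=True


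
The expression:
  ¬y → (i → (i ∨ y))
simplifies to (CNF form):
True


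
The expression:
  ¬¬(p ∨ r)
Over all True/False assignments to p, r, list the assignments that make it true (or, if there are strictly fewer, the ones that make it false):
is false only for:
  p=False, r=False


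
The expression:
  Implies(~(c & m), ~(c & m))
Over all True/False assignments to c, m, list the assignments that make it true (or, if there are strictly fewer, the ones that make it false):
is always true.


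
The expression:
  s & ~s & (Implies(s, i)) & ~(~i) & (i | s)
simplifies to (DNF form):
False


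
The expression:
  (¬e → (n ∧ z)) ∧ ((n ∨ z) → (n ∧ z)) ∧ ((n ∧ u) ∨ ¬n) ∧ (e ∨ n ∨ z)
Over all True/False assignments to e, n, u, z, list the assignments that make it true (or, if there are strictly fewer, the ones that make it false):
is true only for:
  e=False, n=True, u=True, z=True;
  e=True, n=False, u=False, z=False;
  e=True, n=False, u=True, z=False;
  e=True, n=True, u=True, z=True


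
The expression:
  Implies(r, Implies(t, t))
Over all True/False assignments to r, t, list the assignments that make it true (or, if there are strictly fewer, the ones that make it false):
is always true.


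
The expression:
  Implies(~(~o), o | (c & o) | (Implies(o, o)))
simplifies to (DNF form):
True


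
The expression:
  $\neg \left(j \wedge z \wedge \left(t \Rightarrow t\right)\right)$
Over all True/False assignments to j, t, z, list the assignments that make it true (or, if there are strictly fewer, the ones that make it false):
is false only for:
  j=True, t=False, z=True;
  j=True, t=True, z=True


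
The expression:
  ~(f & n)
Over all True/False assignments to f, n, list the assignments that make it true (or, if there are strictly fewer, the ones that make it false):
is false only for:
  f=True, n=True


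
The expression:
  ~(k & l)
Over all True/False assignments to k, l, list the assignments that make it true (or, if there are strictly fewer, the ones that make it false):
is false only for:
  k=True, l=True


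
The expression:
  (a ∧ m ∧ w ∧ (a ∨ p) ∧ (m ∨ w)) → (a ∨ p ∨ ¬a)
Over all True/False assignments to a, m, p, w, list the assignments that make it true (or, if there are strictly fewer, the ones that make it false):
is always true.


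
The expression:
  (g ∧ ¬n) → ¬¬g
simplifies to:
True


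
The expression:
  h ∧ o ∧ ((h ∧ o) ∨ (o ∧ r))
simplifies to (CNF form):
h ∧ o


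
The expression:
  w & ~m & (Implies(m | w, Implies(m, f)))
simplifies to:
w & ~m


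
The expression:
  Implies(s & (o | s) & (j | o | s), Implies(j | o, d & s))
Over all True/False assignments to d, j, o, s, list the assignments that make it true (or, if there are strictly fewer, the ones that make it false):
is false only for:
  d=False, j=False, o=True, s=True;
  d=False, j=True, o=False, s=True;
  d=False, j=True, o=True, s=True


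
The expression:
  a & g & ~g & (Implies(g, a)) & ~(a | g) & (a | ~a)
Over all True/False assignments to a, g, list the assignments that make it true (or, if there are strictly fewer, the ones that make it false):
is never true.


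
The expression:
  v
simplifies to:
v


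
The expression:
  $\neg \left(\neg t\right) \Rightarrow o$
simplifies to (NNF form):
$o \vee \neg t$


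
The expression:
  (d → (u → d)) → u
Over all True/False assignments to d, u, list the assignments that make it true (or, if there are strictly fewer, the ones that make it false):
is true only for:
  d=False, u=True;
  d=True, u=True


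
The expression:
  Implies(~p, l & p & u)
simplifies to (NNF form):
p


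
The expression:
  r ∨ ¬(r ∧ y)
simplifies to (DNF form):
True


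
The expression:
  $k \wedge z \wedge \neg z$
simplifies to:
$\text{False}$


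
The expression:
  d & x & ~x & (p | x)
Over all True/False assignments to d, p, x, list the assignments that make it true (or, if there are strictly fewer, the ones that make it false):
is never true.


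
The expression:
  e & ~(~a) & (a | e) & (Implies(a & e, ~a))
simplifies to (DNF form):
False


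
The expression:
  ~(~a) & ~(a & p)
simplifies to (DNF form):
a & ~p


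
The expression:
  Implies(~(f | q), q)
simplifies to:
f | q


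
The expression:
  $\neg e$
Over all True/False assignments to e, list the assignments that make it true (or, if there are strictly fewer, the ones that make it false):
is true only for:
  e=False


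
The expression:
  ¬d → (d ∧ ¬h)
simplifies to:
d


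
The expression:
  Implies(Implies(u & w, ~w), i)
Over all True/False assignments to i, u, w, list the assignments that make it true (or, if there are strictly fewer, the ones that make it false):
is false only for:
  i=False, u=False, w=False;
  i=False, u=False, w=True;
  i=False, u=True, w=False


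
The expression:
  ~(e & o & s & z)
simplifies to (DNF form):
~e | ~o | ~s | ~z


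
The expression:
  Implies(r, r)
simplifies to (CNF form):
True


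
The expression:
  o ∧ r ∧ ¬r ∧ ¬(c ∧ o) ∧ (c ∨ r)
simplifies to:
False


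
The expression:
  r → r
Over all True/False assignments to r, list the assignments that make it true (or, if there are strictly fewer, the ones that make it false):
is always true.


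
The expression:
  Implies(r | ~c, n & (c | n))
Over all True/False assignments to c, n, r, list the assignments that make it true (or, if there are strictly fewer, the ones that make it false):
is false only for:
  c=False, n=False, r=False;
  c=False, n=False, r=True;
  c=True, n=False, r=True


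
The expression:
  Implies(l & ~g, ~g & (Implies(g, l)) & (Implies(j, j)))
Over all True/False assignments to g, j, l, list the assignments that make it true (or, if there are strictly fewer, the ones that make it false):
is always true.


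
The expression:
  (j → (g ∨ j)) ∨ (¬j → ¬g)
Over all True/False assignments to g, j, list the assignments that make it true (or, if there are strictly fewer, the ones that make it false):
is always true.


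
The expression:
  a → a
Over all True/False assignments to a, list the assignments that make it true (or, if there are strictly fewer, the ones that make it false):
is always true.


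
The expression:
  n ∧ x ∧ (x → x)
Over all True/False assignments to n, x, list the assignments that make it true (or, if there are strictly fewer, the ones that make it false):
is true only for:
  n=True, x=True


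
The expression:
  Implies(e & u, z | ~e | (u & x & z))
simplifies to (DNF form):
z | ~e | ~u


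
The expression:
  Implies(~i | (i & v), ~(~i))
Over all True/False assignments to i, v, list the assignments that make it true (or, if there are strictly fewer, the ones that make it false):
is true only for:
  i=True, v=False;
  i=True, v=True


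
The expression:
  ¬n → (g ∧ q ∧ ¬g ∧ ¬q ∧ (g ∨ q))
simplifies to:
n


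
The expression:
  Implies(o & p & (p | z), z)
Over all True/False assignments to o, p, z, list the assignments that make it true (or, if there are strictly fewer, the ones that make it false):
is false only for:
  o=True, p=True, z=False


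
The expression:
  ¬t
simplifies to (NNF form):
¬t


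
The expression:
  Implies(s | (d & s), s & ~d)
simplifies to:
~d | ~s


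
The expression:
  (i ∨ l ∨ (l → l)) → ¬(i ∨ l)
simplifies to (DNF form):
¬i ∧ ¬l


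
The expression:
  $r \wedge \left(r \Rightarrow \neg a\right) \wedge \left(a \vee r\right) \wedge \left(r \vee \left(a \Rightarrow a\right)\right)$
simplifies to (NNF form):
$r \wedge \neg a$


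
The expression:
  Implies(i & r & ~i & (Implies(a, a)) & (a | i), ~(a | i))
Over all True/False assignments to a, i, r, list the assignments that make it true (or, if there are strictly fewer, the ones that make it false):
is always true.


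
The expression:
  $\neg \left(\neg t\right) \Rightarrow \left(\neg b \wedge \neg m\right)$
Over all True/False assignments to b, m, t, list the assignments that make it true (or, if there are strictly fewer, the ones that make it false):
is false only for:
  b=False, m=True, t=True;
  b=True, m=False, t=True;
  b=True, m=True, t=True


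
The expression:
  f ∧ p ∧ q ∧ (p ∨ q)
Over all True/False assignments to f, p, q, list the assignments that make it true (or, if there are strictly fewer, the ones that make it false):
is true only for:
  f=True, p=True, q=True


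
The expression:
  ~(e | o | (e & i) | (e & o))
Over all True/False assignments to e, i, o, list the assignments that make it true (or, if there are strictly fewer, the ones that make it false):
is true only for:
  e=False, i=False, o=False;
  e=False, i=True, o=False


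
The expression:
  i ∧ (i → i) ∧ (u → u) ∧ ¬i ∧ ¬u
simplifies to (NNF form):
False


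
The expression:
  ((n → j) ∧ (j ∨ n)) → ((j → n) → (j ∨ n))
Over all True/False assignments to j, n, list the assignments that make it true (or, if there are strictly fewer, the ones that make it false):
is always true.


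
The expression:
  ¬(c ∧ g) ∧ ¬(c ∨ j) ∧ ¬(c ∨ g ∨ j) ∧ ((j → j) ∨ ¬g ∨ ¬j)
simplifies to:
¬c ∧ ¬g ∧ ¬j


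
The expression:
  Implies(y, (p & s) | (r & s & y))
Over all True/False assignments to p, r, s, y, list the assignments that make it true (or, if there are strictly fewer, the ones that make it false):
is false only for:
  p=False, r=False, s=False, y=True;
  p=False, r=False, s=True, y=True;
  p=False, r=True, s=False, y=True;
  p=True, r=False, s=False, y=True;
  p=True, r=True, s=False, y=True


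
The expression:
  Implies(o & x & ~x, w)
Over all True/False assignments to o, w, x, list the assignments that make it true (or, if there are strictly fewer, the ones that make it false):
is always true.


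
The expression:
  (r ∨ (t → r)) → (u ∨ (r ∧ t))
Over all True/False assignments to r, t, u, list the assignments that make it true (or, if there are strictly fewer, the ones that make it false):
is false only for:
  r=False, t=False, u=False;
  r=True, t=False, u=False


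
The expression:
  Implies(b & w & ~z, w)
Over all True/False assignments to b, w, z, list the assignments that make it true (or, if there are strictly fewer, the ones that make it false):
is always true.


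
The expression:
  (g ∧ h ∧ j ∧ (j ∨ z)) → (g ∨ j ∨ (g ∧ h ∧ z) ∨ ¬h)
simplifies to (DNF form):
True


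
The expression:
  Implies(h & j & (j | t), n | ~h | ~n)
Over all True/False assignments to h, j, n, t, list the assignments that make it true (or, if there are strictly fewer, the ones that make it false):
is always true.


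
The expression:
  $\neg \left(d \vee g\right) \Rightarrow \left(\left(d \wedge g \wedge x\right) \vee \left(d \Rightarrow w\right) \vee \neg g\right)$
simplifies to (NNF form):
$\text{True}$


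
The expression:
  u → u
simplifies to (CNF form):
True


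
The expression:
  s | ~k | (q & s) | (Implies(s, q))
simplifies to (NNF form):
True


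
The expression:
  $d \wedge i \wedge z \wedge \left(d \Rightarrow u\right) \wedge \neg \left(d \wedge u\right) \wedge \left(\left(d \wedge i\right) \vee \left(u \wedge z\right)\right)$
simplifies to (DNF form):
$\text{False}$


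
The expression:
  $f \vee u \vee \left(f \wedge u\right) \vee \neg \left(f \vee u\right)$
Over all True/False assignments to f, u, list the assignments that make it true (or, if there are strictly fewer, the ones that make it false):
is always true.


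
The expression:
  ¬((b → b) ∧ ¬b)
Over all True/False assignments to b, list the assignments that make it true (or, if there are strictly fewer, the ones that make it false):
is true only for:
  b=True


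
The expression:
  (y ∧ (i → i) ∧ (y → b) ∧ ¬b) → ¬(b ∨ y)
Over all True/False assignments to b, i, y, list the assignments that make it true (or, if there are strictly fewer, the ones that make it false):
is always true.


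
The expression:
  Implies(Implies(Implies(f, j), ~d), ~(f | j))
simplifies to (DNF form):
(d & j) | (~f & ~j)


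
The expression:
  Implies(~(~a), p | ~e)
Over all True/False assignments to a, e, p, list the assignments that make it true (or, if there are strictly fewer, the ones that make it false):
is false only for:
  a=True, e=True, p=False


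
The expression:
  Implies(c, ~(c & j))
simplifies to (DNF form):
~c | ~j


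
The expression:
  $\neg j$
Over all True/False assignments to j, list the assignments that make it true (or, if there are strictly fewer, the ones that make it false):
is true only for:
  j=False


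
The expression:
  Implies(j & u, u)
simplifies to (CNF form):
True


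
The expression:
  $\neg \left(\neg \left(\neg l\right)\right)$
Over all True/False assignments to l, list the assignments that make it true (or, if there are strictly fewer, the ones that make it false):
is true only for:
  l=False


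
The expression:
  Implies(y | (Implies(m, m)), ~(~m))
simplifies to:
m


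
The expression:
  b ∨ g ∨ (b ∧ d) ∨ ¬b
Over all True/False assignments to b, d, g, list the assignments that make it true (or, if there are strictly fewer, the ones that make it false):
is always true.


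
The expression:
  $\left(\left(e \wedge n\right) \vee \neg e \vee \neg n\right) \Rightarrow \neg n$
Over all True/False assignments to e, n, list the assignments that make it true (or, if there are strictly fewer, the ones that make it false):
is true only for:
  e=False, n=False;
  e=True, n=False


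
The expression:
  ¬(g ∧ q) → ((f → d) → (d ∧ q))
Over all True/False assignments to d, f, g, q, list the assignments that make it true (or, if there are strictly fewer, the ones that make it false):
is false only for:
  d=False, f=False, g=False, q=False;
  d=False, f=False, g=False, q=True;
  d=False, f=False, g=True, q=False;
  d=True, f=False, g=False, q=False;
  d=True, f=False, g=True, q=False;
  d=True, f=True, g=False, q=False;
  d=True, f=True, g=True, q=False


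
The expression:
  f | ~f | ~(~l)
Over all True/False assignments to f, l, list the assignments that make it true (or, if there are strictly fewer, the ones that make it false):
is always true.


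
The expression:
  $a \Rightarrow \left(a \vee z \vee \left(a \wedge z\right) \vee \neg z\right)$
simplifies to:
$\text{True}$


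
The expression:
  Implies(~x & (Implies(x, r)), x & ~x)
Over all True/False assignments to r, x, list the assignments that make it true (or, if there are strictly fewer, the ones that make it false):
is true only for:
  r=False, x=True;
  r=True, x=True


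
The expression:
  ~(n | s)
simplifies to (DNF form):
~n & ~s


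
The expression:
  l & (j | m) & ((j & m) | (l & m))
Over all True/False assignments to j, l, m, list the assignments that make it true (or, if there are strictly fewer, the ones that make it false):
is true only for:
  j=False, l=True, m=True;
  j=True, l=True, m=True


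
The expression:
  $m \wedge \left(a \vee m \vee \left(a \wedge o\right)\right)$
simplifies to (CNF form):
$m$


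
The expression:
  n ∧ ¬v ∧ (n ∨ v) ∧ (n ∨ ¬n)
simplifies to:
n ∧ ¬v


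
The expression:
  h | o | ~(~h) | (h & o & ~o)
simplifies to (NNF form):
h | o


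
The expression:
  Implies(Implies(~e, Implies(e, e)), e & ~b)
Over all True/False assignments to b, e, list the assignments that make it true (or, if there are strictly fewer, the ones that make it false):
is true only for:
  b=False, e=True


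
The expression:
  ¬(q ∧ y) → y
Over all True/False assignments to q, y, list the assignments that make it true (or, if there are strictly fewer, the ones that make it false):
is true only for:
  q=False, y=True;
  q=True, y=True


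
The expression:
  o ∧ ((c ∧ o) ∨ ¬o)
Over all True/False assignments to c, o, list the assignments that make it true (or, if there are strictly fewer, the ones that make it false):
is true only for:
  c=True, o=True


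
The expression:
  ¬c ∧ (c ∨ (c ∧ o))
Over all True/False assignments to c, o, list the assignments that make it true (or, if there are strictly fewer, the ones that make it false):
is never true.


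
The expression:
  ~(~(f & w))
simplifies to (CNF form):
f & w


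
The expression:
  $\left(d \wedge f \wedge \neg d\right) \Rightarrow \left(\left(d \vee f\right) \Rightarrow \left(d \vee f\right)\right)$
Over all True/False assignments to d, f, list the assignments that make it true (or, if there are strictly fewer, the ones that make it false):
is always true.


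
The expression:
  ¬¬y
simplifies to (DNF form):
y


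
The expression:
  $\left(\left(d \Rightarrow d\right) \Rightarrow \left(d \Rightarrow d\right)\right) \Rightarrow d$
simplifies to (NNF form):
$d$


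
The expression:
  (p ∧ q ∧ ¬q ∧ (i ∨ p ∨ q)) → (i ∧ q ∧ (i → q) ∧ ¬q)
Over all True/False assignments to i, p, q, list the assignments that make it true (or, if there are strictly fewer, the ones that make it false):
is always true.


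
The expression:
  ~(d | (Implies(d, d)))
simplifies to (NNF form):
False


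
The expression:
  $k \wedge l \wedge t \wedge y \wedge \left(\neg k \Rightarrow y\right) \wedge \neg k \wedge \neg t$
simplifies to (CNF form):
$\text{False}$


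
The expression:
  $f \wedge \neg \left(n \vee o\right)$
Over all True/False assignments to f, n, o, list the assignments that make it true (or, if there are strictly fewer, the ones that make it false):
is true only for:
  f=True, n=False, o=False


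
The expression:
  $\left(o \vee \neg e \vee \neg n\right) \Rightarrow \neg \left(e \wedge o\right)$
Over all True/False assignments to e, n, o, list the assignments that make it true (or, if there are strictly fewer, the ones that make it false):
is false only for:
  e=True, n=False, o=True;
  e=True, n=True, o=True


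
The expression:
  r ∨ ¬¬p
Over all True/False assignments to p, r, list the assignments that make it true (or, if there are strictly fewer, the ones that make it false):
is false only for:
  p=False, r=False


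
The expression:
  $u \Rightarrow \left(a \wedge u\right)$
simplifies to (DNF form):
$a \vee \neg u$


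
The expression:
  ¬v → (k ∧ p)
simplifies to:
v ∨ (k ∧ p)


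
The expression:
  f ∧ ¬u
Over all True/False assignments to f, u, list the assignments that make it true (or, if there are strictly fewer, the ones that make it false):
is true only for:
  f=True, u=False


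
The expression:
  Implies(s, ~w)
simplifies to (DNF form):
~s | ~w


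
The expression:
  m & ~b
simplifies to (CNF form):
m & ~b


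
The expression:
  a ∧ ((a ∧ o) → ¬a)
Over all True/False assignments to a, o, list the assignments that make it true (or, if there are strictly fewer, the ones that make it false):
is true only for:
  a=True, o=False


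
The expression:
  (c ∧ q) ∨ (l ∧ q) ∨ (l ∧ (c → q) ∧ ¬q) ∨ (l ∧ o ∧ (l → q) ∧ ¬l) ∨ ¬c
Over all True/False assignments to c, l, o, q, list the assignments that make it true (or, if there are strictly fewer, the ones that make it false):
is false only for:
  c=True, l=False, o=False, q=False;
  c=True, l=False, o=True, q=False;
  c=True, l=True, o=False, q=False;
  c=True, l=True, o=True, q=False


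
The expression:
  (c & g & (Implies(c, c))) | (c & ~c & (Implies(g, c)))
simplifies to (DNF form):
c & g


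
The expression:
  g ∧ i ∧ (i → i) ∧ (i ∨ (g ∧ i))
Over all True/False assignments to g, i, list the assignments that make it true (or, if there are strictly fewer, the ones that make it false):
is true only for:
  g=True, i=True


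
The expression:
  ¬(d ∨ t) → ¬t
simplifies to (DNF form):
True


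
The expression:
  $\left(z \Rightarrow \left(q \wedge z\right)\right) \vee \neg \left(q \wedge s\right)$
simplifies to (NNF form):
$\text{True}$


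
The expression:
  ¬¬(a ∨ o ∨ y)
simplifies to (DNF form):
a ∨ o ∨ y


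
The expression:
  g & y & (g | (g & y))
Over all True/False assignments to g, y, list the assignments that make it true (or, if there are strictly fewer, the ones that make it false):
is true only for:
  g=True, y=True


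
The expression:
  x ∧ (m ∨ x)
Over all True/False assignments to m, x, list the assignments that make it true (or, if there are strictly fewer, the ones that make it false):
is true only for:
  m=False, x=True;
  m=True, x=True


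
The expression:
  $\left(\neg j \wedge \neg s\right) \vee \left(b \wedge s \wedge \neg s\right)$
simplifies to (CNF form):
$\neg j \wedge \neg s$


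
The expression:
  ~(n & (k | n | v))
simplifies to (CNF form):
~n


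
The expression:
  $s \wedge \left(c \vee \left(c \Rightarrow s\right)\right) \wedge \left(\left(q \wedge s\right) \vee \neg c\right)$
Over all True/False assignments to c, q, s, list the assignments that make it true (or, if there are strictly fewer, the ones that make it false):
is true only for:
  c=False, q=False, s=True;
  c=False, q=True, s=True;
  c=True, q=True, s=True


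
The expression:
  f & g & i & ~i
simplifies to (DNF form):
False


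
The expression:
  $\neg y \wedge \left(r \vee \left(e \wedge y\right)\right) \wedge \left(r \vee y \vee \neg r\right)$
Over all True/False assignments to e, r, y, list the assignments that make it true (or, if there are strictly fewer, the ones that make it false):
is true only for:
  e=False, r=True, y=False;
  e=True, r=True, y=False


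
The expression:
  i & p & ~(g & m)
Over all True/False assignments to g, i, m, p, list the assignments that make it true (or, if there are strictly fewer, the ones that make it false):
is true only for:
  g=False, i=True, m=False, p=True;
  g=False, i=True, m=True, p=True;
  g=True, i=True, m=False, p=True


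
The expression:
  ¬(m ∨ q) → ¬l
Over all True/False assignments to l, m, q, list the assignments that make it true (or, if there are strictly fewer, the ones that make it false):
is false only for:
  l=True, m=False, q=False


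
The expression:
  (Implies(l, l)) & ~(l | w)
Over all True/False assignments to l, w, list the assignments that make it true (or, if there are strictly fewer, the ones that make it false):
is true only for:
  l=False, w=False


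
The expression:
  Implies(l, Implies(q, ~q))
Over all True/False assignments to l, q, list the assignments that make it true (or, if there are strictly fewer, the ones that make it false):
is false only for:
  l=True, q=True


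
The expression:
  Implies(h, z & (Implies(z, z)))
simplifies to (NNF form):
z | ~h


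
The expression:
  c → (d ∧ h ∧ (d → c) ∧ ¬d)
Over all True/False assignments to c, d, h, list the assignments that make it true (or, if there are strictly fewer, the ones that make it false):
is true only for:
  c=False, d=False, h=False;
  c=False, d=False, h=True;
  c=False, d=True, h=False;
  c=False, d=True, h=True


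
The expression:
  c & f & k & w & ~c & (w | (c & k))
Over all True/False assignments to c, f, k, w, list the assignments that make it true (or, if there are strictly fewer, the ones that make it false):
is never true.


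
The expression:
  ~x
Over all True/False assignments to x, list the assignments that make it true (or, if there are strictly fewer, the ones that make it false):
is true only for:
  x=False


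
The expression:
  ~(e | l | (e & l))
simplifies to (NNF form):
~e & ~l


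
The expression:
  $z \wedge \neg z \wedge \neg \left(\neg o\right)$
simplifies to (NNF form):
$\text{False}$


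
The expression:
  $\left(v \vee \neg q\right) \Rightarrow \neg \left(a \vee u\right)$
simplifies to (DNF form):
$\left(q \wedge \neg v\right) \vee \left(\neg a \wedge \neg u\right)$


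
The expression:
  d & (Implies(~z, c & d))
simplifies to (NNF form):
d & (c | z)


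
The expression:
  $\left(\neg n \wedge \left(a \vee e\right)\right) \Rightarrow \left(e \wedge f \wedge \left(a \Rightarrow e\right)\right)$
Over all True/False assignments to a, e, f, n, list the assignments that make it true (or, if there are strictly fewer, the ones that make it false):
is false only for:
  a=False, e=True, f=False, n=False;
  a=True, e=False, f=False, n=False;
  a=True, e=False, f=True, n=False;
  a=True, e=True, f=False, n=False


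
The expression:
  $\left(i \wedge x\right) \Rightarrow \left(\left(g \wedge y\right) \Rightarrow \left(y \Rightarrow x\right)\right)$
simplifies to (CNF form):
$\text{True}$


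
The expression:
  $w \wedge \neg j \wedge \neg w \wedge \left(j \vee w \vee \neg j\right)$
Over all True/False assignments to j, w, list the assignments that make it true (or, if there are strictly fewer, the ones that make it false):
is never true.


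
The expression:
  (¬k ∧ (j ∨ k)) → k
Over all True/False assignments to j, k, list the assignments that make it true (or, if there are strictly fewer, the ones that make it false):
is false only for:
  j=True, k=False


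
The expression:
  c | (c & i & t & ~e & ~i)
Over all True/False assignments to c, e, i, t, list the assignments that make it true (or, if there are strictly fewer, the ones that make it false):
is true only for:
  c=True, e=False, i=False, t=False;
  c=True, e=False, i=False, t=True;
  c=True, e=False, i=True, t=False;
  c=True, e=False, i=True, t=True;
  c=True, e=True, i=False, t=False;
  c=True, e=True, i=False, t=True;
  c=True, e=True, i=True, t=False;
  c=True, e=True, i=True, t=True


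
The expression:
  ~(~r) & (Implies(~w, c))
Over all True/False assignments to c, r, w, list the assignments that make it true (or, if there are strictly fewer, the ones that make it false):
is true only for:
  c=False, r=True, w=True;
  c=True, r=True, w=False;
  c=True, r=True, w=True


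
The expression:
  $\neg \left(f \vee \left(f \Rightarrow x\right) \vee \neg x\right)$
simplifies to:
$\text{False}$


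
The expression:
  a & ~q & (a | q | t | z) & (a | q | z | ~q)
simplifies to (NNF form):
a & ~q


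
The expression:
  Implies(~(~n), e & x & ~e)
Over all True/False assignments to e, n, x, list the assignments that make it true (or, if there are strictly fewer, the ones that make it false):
is true only for:
  e=False, n=False, x=False;
  e=False, n=False, x=True;
  e=True, n=False, x=False;
  e=True, n=False, x=True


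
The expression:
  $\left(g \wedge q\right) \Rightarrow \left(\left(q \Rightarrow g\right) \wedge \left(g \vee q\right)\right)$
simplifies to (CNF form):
$\text{True}$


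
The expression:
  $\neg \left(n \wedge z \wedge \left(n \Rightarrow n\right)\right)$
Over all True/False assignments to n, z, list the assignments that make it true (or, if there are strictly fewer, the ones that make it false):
is false only for:
  n=True, z=True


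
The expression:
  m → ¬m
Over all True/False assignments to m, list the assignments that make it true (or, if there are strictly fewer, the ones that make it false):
is true only for:
  m=False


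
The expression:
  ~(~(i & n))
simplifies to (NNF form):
i & n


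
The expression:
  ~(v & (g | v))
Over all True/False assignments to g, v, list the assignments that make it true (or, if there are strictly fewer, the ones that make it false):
is true only for:
  g=False, v=False;
  g=True, v=False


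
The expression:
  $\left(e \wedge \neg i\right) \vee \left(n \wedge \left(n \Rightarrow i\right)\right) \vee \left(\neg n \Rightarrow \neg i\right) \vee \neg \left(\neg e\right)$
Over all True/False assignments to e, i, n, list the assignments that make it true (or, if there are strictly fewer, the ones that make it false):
is false only for:
  e=False, i=True, n=False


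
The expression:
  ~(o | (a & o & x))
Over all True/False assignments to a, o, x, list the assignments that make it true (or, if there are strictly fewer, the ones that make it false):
is true only for:
  a=False, o=False, x=False;
  a=False, o=False, x=True;
  a=True, o=False, x=False;
  a=True, o=False, x=True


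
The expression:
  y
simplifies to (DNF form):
y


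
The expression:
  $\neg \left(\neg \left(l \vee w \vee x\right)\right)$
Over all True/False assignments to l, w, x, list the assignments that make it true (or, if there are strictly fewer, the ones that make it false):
is false only for:
  l=False, w=False, x=False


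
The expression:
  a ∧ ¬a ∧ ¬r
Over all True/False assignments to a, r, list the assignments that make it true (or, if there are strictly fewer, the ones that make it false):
is never true.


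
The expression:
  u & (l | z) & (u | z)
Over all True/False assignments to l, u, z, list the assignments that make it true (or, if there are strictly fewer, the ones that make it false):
is true only for:
  l=False, u=True, z=True;
  l=True, u=True, z=False;
  l=True, u=True, z=True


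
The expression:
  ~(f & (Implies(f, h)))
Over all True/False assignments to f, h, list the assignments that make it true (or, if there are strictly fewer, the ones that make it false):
is false only for:
  f=True, h=True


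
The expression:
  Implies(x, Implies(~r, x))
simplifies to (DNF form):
True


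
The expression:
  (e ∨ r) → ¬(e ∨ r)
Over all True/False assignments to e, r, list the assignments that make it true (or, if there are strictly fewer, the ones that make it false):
is true only for:
  e=False, r=False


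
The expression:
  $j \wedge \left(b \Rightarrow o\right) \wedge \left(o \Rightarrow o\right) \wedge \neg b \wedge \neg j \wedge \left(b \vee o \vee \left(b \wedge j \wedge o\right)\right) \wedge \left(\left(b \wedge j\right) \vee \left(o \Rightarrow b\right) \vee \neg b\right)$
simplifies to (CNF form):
$\text{False}$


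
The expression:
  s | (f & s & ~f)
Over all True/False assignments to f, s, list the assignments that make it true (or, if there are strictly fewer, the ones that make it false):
is true only for:
  f=False, s=True;
  f=True, s=True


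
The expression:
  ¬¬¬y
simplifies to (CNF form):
¬y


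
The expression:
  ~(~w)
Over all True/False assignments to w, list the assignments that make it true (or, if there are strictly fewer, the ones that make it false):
is true only for:
  w=True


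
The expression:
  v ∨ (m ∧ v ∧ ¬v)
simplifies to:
v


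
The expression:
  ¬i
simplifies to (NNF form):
¬i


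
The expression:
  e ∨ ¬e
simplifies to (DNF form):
True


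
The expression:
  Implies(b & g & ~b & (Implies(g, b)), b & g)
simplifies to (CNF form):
True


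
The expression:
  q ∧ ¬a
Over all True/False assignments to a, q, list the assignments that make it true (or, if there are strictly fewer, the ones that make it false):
is true only for:
  a=False, q=True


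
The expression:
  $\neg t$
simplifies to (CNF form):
$\neg t$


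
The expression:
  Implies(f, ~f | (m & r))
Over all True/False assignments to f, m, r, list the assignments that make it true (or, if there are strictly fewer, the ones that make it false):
is false only for:
  f=True, m=False, r=False;
  f=True, m=False, r=True;
  f=True, m=True, r=False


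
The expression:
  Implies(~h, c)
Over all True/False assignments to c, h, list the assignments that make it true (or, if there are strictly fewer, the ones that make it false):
is false only for:
  c=False, h=False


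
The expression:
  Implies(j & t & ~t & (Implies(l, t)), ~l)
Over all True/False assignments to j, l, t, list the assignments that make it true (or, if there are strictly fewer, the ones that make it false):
is always true.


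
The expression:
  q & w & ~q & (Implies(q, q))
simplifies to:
False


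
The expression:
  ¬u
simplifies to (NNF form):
¬u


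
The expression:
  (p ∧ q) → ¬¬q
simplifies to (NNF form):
True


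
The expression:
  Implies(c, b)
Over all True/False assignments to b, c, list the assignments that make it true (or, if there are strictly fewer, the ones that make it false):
is false only for:
  b=False, c=True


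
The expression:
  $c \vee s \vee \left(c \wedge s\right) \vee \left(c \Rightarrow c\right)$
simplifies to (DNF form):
$\text{True}$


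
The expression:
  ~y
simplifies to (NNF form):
~y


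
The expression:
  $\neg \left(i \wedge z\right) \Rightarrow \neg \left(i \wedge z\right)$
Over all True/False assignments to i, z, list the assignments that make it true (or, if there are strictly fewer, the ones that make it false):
is always true.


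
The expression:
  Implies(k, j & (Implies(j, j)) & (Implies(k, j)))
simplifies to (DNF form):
j | ~k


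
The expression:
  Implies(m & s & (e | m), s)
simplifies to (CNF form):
True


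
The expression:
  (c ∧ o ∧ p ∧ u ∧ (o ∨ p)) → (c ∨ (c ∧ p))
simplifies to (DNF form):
True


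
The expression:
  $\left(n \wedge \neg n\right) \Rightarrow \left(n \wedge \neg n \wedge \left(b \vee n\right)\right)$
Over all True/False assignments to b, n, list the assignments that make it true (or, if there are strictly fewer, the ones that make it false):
is always true.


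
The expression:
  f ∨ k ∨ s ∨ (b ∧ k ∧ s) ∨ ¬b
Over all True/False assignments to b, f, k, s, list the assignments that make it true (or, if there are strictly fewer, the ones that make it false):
is false only for:
  b=True, f=False, k=False, s=False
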